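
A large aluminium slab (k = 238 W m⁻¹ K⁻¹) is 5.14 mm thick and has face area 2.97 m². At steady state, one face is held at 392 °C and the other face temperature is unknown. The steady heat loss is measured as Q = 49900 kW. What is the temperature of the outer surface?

T_out = 29.1 °C

Series resistances:
  R_aluminium = L/(kA) = 0.00514/(238·2.97) = 7.272×10^-6 K/W
ΣR = 7.272×10^-6 K/W
ΔT = Q·ΣR = 4.99×10^7 × 7.272×10^-6 = 362.9 K
Heat flows outward, so T_out = T_in − ΔT = 392 − 362.9 = 29.1 °C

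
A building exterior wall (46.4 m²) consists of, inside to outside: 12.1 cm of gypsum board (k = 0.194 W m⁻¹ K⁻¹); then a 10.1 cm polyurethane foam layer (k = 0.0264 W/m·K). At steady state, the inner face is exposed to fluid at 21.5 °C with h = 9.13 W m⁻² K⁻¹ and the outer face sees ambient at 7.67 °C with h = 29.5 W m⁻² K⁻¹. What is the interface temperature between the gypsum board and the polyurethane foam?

T = 19.3 °C

Treat each layer as a resistance in series:
  R_conv,in = 1/(hA) = 1/(9.13·46.4) = 0.002361 K/W
  R_gypsum board = L/(kA) = 0.121/(0.194·46.4) = 0.01344 K/W
  R_polyurethane foam = L/(kA) = 0.101/(0.0264·46.4) = 0.08245 K/W
  R_conv,out = 1/(hA) = 1/(29.5·46.4) = 7.306×10^-4 K/W
ΣR = 0.002361 + 0.01344 + 0.08245 + 7.306×10^-4 = 0.09898 K/W
Q = ΔT/ΣR = (21.5 °C − 7.67 °C)/0.09898 = 139.7 W
From the inner boundary to the gypsum board/polyurethane foam interface, ΣR_partial = 0.01580 K/W.
T_interface = T_in − Q·ΣR_partial = 21.5 °C − (139.7)(0.01580) = 19.3 °C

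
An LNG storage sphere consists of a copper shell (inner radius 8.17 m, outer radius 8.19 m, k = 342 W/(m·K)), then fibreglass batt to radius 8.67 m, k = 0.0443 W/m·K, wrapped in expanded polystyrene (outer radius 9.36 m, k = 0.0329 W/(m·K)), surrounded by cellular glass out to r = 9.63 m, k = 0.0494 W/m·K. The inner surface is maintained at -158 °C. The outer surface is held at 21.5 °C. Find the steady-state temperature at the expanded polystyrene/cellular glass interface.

Treat each layer as a resistance in series:
  R_copper = (1/8.17 − 1/8.19)/(4πk) = 2.989×10^-4/(4π·342) = 6.955×10^-8 K/W
  R_fibreglass batt = (1/8.19 − 1/8.67)/(4πk) = 0.006760/(4π·0.0443) = 0.01214 K/W
  R_expanded polystyrene = (1/8.67 − 1/9.36)/(4πk) = 0.008503/(4π·0.0329) = 0.02057 K/W
  R_cellular glass = (1/9.36 − 1/9.63)/(4πk) = 0.002995/(4π·0.0494) = 0.004825 K/W
ΣR = 6.955×10^-8 + 0.01214 + 0.02057 + 0.004825 = 0.03754 K/W
Q = ΔT/ΣR = (-158 °C − 21.5 °C)/0.03754 = -4782 W
From the inner boundary to the expanded polystyrene/cellular glass interface, ΣR_partial = 0.03271 K/W.
T_interface = T_in − Q·ΣR_partial = -158 °C − (-4782)(0.03271) = -1.6 °C

T = -1.6 °C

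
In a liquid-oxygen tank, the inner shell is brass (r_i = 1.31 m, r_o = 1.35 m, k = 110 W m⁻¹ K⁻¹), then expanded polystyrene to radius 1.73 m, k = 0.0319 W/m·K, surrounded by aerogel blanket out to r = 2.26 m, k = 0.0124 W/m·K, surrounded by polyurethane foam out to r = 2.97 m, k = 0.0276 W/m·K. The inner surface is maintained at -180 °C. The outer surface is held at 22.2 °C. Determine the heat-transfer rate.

Q = 128 W

Resistance network (inner→outer):
  R_brass = (1/1.31 − 1/1.35)/(4πk) = 0.02262/(4π·110) = 1.636×10^-5 K/W
  R_expanded polystyrene = (1/1.35 − 1/1.73)/(4πk) = 0.1627/(4π·0.0319) = 0.4059 K/W
  R_aerogel blanket = (1/1.73 − 1/2.26)/(4πk) = 0.1356/(4π·0.0124) = 0.8699 K/W
  R_polyurethane foam = (1/2.26 − 1/2.97)/(4πk) = 0.1058/(4π·0.0276) = 0.3050 K/W
ΣR = 1.636×10^-5 + 0.4059 + 0.8699 + 0.3050 = 1.581 K/W
Q = ΔT/ΣR = (-180 °C − 22.2 °C)/1.581 = -128 W
(Negative Q ⇒ heat flows inward; heat gain = 128 W.)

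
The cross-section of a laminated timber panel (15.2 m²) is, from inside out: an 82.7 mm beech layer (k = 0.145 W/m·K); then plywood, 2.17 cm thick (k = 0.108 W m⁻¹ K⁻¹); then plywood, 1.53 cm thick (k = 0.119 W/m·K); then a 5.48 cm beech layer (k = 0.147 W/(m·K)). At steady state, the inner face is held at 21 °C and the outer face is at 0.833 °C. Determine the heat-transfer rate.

Resistance network (inner→outer):
  R_beech = L/(kA) = 0.0827/(0.145·15.2) = 0.03752 K/W
  R_plywood = L/(kA) = 0.0217/(0.108·15.2) = 0.01322 K/W
  R_plywood = L/(kA) = 0.0153/(0.119·15.2) = 0.008459 K/W
  R_beech = L/(kA) = 0.0548/(0.147·15.2) = 0.02453 K/W
ΣR = 0.03752 + 0.01322 + 0.008459 + 0.02453 = 0.08373 K/W
Q = ΔT/ΣR = (21 °C − 0.833 °C)/0.08373 = 241 W

Q = 241 W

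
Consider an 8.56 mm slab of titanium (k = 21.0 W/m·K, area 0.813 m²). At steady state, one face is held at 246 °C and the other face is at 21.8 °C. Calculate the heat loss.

Q = kA·ΔT/L = 21.0 × 0.813 × |246 °C − 21.8 °C| / 0.00856 = 4.47×10^5 W

Q = 447 kW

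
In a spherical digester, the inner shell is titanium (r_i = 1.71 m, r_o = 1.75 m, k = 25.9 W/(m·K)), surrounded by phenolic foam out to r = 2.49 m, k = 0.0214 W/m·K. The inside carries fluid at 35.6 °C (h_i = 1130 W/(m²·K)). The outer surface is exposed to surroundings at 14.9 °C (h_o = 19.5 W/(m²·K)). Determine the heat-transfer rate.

Series thermal resistances, inner to outer:
  R_conv,in = 1/(4πr²h) = 1/(4π·1.71²·1130) = 2.408×10^-5 K/W
  R_titanium = (1/1.71 − 1/1.75)/(4πk) = 0.01337/(4π·25.9) = 4.107×10^-5 K/W
  R_phenolic foam = (1/1.75 − 1/2.49)/(4πk) = 0.1698/(4π·0.0214) = 0.6315 K/W
  R_conv,out = 1/(4πr²h) = 1/(4π·2.49²·19.5) = 6.582×10^-4 K/W
ΣR = 2.408×10^-5 + 4.107×10^-5 + 0.6315 + 6.582×10^-4 = 0.6322 K/W
Q = ΔT/ΣR = (35.6 °C − 14.9 °C)/0.6322 = 32.7 W

Q = 32.7 W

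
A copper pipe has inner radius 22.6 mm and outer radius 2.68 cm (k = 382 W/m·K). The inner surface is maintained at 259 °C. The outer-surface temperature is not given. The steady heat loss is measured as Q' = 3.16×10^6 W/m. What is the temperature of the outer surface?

T_out = 34.6 °C

Sum the resistances:
  R'_copper = ln(0.0268/0.0226)/(2πk) = 0.1705/(2π·382) = 7.102×10^-5 m·K/W
ΣR = 7.102×10^-5 m·K/W
ΔT = Q'·ΣR = 3.16×10^6 × 7.102×10^-5 = 224.4 K
Heat flows outward, so T_out = T_in − ΔT = 259 − 224.4 = 34.6 °C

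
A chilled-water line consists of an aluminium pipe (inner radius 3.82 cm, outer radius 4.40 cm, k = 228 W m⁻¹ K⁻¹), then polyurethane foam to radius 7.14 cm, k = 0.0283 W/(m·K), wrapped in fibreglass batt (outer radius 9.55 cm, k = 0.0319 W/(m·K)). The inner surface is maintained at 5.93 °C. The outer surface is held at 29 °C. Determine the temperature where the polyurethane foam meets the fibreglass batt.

Resistance network (inner→outer):
  R'_aluminium = ln(0.0440/0.0382)/(2πk) = 0.1414/(2π·228) = 9.867×10^-5 m·K/W
  R'_polyurethane foam = ln(0.0714/0.0440)/(2πk) = 0.4841/(2π·0.0283) = 2.723 m·K/W
  R'_fibreglass batt = ln(0.0955/0.0714)/(2πk) = 0.2908/(2π·0.0319) = 1.451 m·K/W
ΣR = 9.867×10^-5 + 2.723 + 1.451 = 4.174 m·K/W
Q' = ΔT/ΣR = (5.93 °C − 29 °C)/4.174 = -5.527 W/m
From the inner boundary to the polyurethane foam/fibreglass batt interface, ΣR_partial = 2.723 m·K/W.
T_interface = T_in − Q'·ΣR_partial = 5.93 °C − (-5.527)(2.723) = 21.0 °C

T = 21.0 °C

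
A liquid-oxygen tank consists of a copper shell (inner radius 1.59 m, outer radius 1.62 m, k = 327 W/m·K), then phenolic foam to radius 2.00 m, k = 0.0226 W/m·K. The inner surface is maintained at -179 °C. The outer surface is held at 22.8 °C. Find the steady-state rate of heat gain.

Treat each layer as a resistance in series:
  R_copper = (1/1.59 − 1/1.62)/(4πk) = 0.01165/(4π·327) = 2.834×10^-6 K/W
  R_phenolic foam = (1/1.62 − 1/2.00)/(4πk) = 0.1173/(4π·0.0226) = 0.4130 K/W
ΣR = 2.834×10^-6 + 0.4130 = 0.4130 K/W
Q = ΔT/ΣR = (-179 °C − 22.8 °C)/0.4130 = -489 W
(Negative Q ⇒ heat flows inward; heat gain = 489 W.)

Q = 489 W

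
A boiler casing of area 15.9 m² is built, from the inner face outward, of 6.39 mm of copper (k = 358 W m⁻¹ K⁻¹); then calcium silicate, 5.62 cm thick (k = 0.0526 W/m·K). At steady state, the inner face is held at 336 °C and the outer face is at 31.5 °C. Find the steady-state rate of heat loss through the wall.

Q = 4530 W

Series thermal resistances, inner to outer:
  R_copper = L/(kA) = 0.00639/(358·15.9) = 1.123×10^-6 K/W
  R_calcium silicate = L/(kA) = 0.0562/(0.0526·15.9) = 0.06720 K/W
ΣR = 1.123×10^-6 + 0.06720 = 0.06720 K/W
Q = ΔT/ΣR = (336 °C − 31.5 °C)/0.06720 = 4530 W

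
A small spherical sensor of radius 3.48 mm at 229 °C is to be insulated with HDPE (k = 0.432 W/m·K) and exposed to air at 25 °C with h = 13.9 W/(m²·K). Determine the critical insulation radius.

For a sphere, r_cr = 2k_ins/h = 2·0.432/13.9 = 0.0622 m = 6.22 cm

r_cr = 6.22 cm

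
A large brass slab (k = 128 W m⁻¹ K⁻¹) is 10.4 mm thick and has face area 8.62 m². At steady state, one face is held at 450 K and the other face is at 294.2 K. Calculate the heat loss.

Q = 16500 kW

Q = kA·ΔT/L = 128 × 8.62 × |450 K − 294.2 K| / 0.0104 = 1.65×10^7 W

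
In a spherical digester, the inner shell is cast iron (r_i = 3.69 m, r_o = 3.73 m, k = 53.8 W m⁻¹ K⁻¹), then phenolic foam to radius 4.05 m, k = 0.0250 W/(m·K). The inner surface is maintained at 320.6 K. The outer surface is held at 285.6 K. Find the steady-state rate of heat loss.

Q = 519 W

Resistance network (inner→outer):
  R_cast iron = (1/3.69 − 1/3.73)/(4πk) = 0.002906/(4π·53.8) = 4.299×10^-6 K/W
  R_phenolic foam = (1/3.73 − 1/4.05)/(4πk) = 0.02118/(4π·0.0250) = 0.06743 K/W
ΣR = 4.299×10^-6 + 0.06743 = 0.06743 K/W
Q = ΔT/ΣR = (320.6 K − 285.6 K)/0.06743 = 519 W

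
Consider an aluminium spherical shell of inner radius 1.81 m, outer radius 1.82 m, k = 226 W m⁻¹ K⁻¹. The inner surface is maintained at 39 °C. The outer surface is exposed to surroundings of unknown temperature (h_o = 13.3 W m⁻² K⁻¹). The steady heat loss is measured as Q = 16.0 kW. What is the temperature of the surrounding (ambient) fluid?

T_out = 10.1 °C

Series resistances:
  R_aluminium = (1/1.81 − 1/1.82)/(4πk) = 0.003036/(4π·226) = 1.069×10^-6 K/W
  R_conv,out = 1/(4πr²h) = 1/(4π·1.82²·13.3) = 0.001806 K/W
ΣR = 0.001807 K/W
ΔT = Q·ΣR = 16000 × 0.001807 = 28.91 K
Heat flows outward, so T_out = T_in − ΔT = 39 − 28.91 = 10.1 °C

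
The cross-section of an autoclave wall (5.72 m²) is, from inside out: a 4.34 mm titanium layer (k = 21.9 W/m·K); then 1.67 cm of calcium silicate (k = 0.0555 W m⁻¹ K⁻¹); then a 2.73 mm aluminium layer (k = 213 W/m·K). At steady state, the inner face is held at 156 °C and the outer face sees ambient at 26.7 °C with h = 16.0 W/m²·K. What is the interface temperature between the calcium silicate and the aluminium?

Treat each layer as a resistance in series:
  R_titanium = L/(kA) = 0.00434/(21.9·5.72) = 3.465×10^-5 K/W
  R_calcium silicate = L/(kA) = 0.0167/(0.0555·5.72) = 0.05261 K/W
  R_aluminium = L/(kA) = 0.00273/(213·5.72) = 2.241×10^-6 K/W
  R_conv,out = 1/(hA) = 1/(16.0·5.72) = 0.01093 K/W
ΣR = 3.465×10^-5 + 0.05261 + 2.241×10^-6 + 0.01093 = 0.06358 K/W
Q = ΔT/ΣR = (156 °C − 26.7 °C)/0.06358 = 2034 W
From the inner boundary to the calcium silicate/aluminium interface, ΣR_partial = 0.05264 K/W.
T_interface = T_in − Q·ΣR_partial = 156 °C − (2034)(0.05264) = 48.9 °C

T = 48.9 °C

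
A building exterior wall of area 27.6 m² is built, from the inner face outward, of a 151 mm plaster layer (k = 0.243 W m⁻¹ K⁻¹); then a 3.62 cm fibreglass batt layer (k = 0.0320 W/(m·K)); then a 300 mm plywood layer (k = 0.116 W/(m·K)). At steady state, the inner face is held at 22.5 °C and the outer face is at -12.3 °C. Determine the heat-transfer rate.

Series thermal resistances, inner to outer:
  R_plaster = L/(kA) = 0.151/(0.243·27.6) = 0.02251 K/W
  R_fibreglass batt = L/(kA) = 0.0362/(0.0320·27.6) = 0.04099 K/W
  R_plywood = L/(kA) = 0.300/(0.116·27.6) = 0.09370 K/W
ΣR = 0.02251 + 0.04099 + 0.09370 = 0.1572 K/W
Q = ΔT/ΣR = (22.5 °C − -12.3 °C)/0.1572 = 221 W

Q = 221 W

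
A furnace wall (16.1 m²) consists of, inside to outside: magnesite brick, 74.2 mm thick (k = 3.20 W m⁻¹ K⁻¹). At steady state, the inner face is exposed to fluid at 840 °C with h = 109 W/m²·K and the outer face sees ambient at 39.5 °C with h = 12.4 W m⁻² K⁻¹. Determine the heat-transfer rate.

Q = 114 kW

Treat each layer as a resistance in series:
  R_conv,in = 1/(hA) = 1/(109·16.1) = 5.698×10^-4 K/W
  R_magnesite brick = L/(kA) = 0.0742/(3.20·16.1) = 0.001440 K/W
  R_conv,out = 1/(hA) = 1/(12.4·16.1) = 0.005009 K/W
ΣR = 5.698×10^-4 + 0.001440 + 0.005009 = 0.007019 K/W
Q = ΔT/ΣR = (840 °C − 39.5 °C)/0.007019 = 1.14×10^5 W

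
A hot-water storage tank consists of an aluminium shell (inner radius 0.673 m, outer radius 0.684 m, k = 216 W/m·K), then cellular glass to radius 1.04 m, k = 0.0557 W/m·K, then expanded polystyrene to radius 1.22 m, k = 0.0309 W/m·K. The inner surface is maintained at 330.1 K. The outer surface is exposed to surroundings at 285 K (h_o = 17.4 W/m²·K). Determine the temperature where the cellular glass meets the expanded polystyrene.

Resistance network (inner→outer):
  R_aluminium = (1/0.673 − 1/0.684)/(4πk) = 0.02390/(4π·216) = 8.804×10^-6 K/W
  R_cellular glass = (1/0.684 − 1/1.04)/(4πk) = 0.5004/(4π·0.0557) = 0.7150 K/W
  R_expanded polystyrene = (1/1.04 − 1/1.22)/(4πk) = 0.1419/(4π·0.0309) = 0.3654 K/W
  R_conv,out = 1/(4πr²h) = 1/(4π·1.22²·17.4) = 0.003073 K/W
ΣR = 8.804×10^-6 + 0.7150 + 0.3654 + 0.003073 = 1.083 K/W
Q = ΔT/ΣR = (330.1 K − 285 K)/1.083 = 41.64 W
From the inner boundary to the cellular glass/expanded polystyrene interface, ΣR_partial = 0.7150 K/W.
T_interface = T_in − Q·ΣR_partial = 330.1 K − (41.64)(0.7150) = 300.3 K

T = 300.3 K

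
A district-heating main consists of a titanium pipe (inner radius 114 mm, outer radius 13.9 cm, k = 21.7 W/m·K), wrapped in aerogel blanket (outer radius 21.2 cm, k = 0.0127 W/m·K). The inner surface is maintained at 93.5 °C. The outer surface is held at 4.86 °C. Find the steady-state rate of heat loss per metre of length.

Q' = 16.8 W/m

Treat each layer as a resistance in series:
  R'_titanium = ln(0.139/0.114)/(2πk) = 0.1983/(2π·21.7) = 0.001454 m·K/W
  R'_aerogel blanket = ln(0.212/0.139)/(2πk) = 0.4221/(2π·0.0127) = 5.290 m·K/W
ΣR = 0.001454 + 5.290 = 5.291 m·K/W
Q' = ΔT/ΣR = (93.5 °C − 4.86 °C)/5.291 = 16.8 W/m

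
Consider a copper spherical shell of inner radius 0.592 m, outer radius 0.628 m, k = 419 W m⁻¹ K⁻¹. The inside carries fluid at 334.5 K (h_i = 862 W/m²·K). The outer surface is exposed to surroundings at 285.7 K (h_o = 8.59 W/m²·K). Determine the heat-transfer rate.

Resistance network (inner→outer):
  R_conv,in = 1/(4πr²h) = 1/(4π·0.592²·862) = 2.634×10^-4 K/W
  R_copper = (1/0.592 − 1/0.628)/(4πk) = 0.09683/(4π·419) = 1.839×10^-5 K/W
  R_conv,out = 1/(4πr²h) = 1/(4π·0.628²·8.59) = 0.02349 K/W
ΣR = 2.634×10^-4 + 1.839×10^-5 + 0.02349 = 0.02377 K/W
Q = ΔT/ΣR = (334.5 K − 285.7 K)/0.02377 = 2050 W

Q = 2.05 kW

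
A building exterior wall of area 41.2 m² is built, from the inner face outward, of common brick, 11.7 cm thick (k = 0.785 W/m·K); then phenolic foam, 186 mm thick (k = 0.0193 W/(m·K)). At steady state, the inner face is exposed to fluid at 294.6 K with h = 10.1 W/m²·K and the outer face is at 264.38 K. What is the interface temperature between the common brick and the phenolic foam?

T = 293.8 K

Resistance network (inner→outer):
  R_conv,in = 1/(hA) = 1/(10.1·41.2) = 0.002403 K/W
  R_common brick = L/(kA) = 0.117/(0.785·41.2) = 0.003618 K/W
  R_phenolic foam = L/(kA) = 0.186/(0.0193·41.2) = 0.2339 K/W
ΣR = 0.002403 + 0.003618 + 0.2339 = 0.2399 K/W
Q = ΔT/ΣR = (294.6 K − 264.38 K)/0.2399 = 126.0 W
From the inner boundary to the common brick/phenolic foam interface, ΣR_partial = 0.006021 K/W.
T_interface = T_in − Q·ΣR_partial = 294.6 K − (126.0)(0.006021) = 293.8 K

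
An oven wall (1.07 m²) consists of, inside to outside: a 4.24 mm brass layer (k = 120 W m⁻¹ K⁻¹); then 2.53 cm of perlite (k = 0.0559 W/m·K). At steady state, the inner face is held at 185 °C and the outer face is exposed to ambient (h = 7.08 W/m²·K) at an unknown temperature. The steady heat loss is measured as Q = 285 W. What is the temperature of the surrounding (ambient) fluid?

T_out = 26.8 °C

Series resistances:
  R_brass = L/(kA) = 0.00424/(120·1.07) = 3.302×10^-5 K/W
  R_perlite = L/(kA) = 0.0253/(0.0559·1.07) = 0.4230 K/W
  R_conv,out = 1/(hA) = 1/(7.08·1.07) = 0.1320 K/W
ΣR = 0.5550 K/W
ΔT = Q·ΣR = 285 × 0.5550 = 158.2 K
Heat flows outward, so T_out = T_in − ΔT = 185 − 158.2 = 26.8 °C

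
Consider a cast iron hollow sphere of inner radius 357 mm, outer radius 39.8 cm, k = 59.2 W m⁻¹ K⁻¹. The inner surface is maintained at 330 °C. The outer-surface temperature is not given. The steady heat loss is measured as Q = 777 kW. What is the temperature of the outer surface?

Sum the resistances:
  R_cast iron = (1/0.357 − 1/0.398)/(4πk) = 0.2886/(4π·59.2) = 3.879×10^-4 K/W
ΣR = 3.879×10^-4 K/W
ΔT = Q·ΣR = 7.77×10^5 × 3.879×10^-4 = 301.4 K
Heat flows outward, so T_out = T_in − ΔT = 330 − 301.4 = 28.6 °C

T_out = 28.6 °C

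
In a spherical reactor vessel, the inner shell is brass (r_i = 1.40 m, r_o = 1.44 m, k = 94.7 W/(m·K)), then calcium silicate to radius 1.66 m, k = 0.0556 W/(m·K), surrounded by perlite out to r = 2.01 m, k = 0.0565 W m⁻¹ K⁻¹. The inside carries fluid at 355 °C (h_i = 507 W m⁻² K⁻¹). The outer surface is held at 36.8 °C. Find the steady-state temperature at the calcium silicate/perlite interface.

T = 205 °C

Series thermal resistances, inner to outer:
  R_conv,in = 1/(4πr²h) = 1/(4π·1.40²·507) = 8.008×10^-5 K/W
  R_brass = (1/1.40 − 1/1.44)/(4πk) = 0.01984/(4π·94.7) = 1.667×10^-5 K/W
  R_calcium silicate = (1/1.44 − 1/1.66)/(4πk) = 0.09203/(4π·0.0556) = 0.1317 K/W
  R_perlite = (1/1.66 − 1/2.01)/(4πk) = 0.1049/(4π·0.0565) = 0.1477 K/W
ΣR = 8.008×10^-5 + 1.667×10^-5 + 0.1317 + 0.1477 = 0.2795 K/W
Q = ΔT/ΣR = (355 °C − 36.8 °C)/0.2795 = 1138 W
From the inner boundary to the calcium silicate/perlite interface, ΣR_partial = 0.1318 K/W.
T_interface = T_in − Q·ΣR_partial = 355 °C − (1138)(0.1318) = 205 °C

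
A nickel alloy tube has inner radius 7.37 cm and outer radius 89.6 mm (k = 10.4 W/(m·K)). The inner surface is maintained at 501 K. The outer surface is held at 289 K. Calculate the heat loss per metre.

Q' = 2πk·ΔT/ln(r₂/r₁) = 2π × 10.4 × 212 / ln(0.0896/0.0737) = 70900 W/m

Q' = 70.9 kW/m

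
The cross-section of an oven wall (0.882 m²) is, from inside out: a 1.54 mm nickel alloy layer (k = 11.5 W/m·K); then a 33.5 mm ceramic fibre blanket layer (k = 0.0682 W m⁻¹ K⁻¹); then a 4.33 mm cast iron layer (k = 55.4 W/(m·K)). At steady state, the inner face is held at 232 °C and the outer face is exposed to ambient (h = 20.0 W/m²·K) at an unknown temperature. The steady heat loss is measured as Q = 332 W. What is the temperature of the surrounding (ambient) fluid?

Series resistances:
  R_nickel alloy = L/(kA) = 0.00154/(11.5·0.882) = 1.518×10^-4 K/W
  R_ceramic fibre blanket = L/(kA) = 0.0335/(0.0682·0.882) = 0.5569 K/W
  R_cast iron = L/(kA) = 0.00433/(55.4·0.882) = 8.862×10^-5 K/W
  R_conv,out = 1/(hA) = 1/(20.0·0.882) = 0.05669 K/W
ΣR = 0.6138 K/W
ΔT = Q·ΣR = 332 × 0.6138 = 203.8 K
Heat flows outward, so T_out = T_in − ΔT = 232 − 203.8 = 28.2 °C

T_out = 28.2 °C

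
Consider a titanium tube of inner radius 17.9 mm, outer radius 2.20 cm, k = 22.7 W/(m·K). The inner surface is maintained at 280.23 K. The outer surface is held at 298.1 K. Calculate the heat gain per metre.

Q' = 2πk·ΔT/ln(r₂/r₁) = 2π × 22.7 × 17.87 / ln(0.0220/0.0179) = 12400 W/m

Q' = 12.4 kW/m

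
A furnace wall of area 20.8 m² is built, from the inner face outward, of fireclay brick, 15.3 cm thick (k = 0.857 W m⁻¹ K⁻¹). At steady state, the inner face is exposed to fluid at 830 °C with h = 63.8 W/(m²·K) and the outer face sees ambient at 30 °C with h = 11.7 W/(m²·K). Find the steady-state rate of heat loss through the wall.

Resistance network (inner→outer):
  R_conv,in = 1/(hA) = 1/(63.8·20.8) = 7.536×10^-4 K/W
  R_fireclay brick = L/(kA) = 0.153/(0.857·20.8) = 0.008583 K/W
  R_conv,out = 1/(hA) = 1/(11.7·20.8) = 0.004109 K/W
ΣR = 7.536×10^-4 + 0.008583 + 0.004109 = 0.01345 K/W
Q = ΔT/ΣR = (830 °C − 30 °C)/0.01345 = 59500 W

Q = 59.5 kW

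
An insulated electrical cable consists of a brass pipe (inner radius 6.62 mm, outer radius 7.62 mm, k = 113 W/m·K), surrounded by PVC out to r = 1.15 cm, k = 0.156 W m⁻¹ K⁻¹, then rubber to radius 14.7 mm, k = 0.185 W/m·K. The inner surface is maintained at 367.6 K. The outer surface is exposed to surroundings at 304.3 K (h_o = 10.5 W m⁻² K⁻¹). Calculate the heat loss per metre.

Resistance network (inner→outer):
  R'_brass = ln(0.00762/0.00662)/(2πk) = 0.1407/(2π·113) = 1.981×10^-4 m·K/W
  R'_PVC = ln(0.0115/0.00762)/(2πk) = 0.4116/(2π·0.156) = 0.4199 m·K/W
  R'_rubber = ln(0.0147/0.0115)/(2πk) = 0.2455/(2π·0.185) = 0.2112 m·K/W
  R'_conv,out = 1/(2πr h) = 1/(2π·0.0147·10.5) = 1.031 m·K/W
ΣR = 1.981×10^-4 + 0.4199 + 0.2112 + 1.031 = 1.662 m·K/W
Q' = ΔT/ΣR = (367.6 K − 304.3 K)/1.662 = 38.1 W/m

Q' = 38.1 W/m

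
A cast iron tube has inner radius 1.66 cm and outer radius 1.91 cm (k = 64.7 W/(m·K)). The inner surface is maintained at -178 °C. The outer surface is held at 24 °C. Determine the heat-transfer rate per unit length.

Q' = 585 kW/m

Q' = 2πk·ΔT/ln(r₂/r₁) = 2π × 64.7 × 202 / ln(0.0191/0.0166) = 5.85×10^5 W/m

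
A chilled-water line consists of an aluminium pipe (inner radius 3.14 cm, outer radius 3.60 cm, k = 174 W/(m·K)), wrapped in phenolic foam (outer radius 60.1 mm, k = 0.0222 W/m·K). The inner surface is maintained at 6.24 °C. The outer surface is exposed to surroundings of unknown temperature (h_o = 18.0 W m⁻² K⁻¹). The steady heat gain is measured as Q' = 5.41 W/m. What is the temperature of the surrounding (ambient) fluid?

Sum the resistances:
  R'_aluminium = ln(0.0360/0.0314)/(2πk) = 0.1367/(2π·174) = 1.250×10^-4 m·K/W
  R'_phenolic foam = ln(0.0601/0.0360)/(2πk) = 0.5125/(2π·0.0222) = 3.674 m·K/W
  R'_conv,out = 1/(2πr h) = 1/(2π·0.0601·18.0) = 0.1471 m·K/W
ΣR = 3.821 m·K/W
ΔT = Q'·ΣR = 5.41 × 3.821 = 20.67 K
Heat flows inward, so T_out = T_in + ΔT = 6.24 + 20.67 = 26.9 °C

T_out = 26.9 °C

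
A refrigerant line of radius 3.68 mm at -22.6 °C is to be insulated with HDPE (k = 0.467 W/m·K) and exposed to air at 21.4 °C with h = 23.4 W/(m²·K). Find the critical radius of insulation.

r_cr = 2.00 cm

For a cylinder, r_cr = k_ins/h = 0.467/23.4 = 0.0200 m = 2.00 cm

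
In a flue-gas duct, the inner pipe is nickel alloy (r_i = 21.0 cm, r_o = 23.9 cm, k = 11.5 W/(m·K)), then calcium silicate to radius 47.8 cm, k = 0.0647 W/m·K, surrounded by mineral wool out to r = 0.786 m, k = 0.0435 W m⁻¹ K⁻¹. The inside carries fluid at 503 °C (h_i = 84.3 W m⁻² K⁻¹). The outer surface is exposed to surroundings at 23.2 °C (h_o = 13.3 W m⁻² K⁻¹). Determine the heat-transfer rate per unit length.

Q' = 135 W/m

Series thermal resistances, inner to outer:
  R'_conv,in = 1/(2πr h) = 1/(2π·0.210·84.3) = 0.008990 m·K/W
  R'_nickel alloy = ln(0.239/0.210)/(2πk) = 0.1294/(2π·11.5) = 0.001790 m·K/W
  R'_calcium silicate = ln(0.478/0.239)/(2πk) = 0.6931/(2π·0.0647) = 1.705 m·K/W
  R'_mineral wool = ln(0.786/0.478)/(2πk) = 0.4973/(2π·0.0435) = 1.820 m·K/W
  R'_conv,out = 1/(2πr h) = 1/(2π·0.786·13.3) = 0.01522 m·K/W
ΣR = 0.008990 + 0.001790 + 1.705 + 1.820 + 0.01522 = 3.551 m·K/W
Q' = ΔT/ΣR = (503 °C − 23.2 °C)/3.551 = 135 W/m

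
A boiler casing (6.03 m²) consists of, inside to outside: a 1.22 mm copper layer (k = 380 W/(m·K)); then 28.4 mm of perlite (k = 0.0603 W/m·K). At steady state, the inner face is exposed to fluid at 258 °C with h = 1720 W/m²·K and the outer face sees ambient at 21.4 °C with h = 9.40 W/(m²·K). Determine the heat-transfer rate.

Q = 2.47 kW

Resistance network (inner→outer):
  R_conv,in = 1/(hA) = 1/(1720·6.03) = 9.642×10^-5 K/W
  R_copper = L/(kA) = 0.00122/(380·6.03) = 5.324×10^-7 K/W
  R_perlite = L/(kA) = 0.0284/(0.0603·6.03) = 0.07811 K/W
  R_conv,out = 1/(hA) = 1/(9.40·6.03) = 0.01764 K/W
ΣR = 9.642×10^-5 + 5.324×10^-7 + 0.07811 + 0.01764 = 0.09585 K/W
Q = ΔT/ΣR = (258 °C − 21.4 °C)/0.09585 = 2470 W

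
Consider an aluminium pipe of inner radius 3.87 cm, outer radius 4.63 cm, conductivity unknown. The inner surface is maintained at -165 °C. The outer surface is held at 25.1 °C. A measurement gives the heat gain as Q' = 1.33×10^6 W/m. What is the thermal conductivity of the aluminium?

k = 200 W/m·K

ΣR = ΔT/Q' = |-165 − 25.1|/1.33×10^6 = 1.429×10^-4 m·K/W
ln(r₂/r₁)/(2πk) = 1.429×10^-4 ⇒ k = 0.1793/(2π·1.429×10^-4) = 200 W/m·K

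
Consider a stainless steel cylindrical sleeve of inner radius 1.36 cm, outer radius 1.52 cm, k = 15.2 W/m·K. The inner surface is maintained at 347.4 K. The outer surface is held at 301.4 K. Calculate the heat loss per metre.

Q' = 2πk·ΔT/ln(r₂/r₁) = 2π × 15.2 × 46 / ln(0.0152/0.0136) = 39500 W/m

Q' = 39500 W/m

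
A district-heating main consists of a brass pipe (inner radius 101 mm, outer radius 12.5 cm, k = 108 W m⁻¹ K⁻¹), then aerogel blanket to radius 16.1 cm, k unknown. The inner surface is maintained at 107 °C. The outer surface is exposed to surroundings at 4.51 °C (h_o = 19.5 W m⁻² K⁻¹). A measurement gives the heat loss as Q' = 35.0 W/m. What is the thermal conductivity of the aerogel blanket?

ΣR = ΔT/Q' = |107 − 4.51|/35.0 = 2.928 m·K/W
Known resistances:
  R'_brass = ln(0.125/0.101)/(2πk) = 0.2132/(2π·108) = 3.142×10^-4 m·K/W
  R'_conv,out = 1/(2πr h) = 1/(2π·0.161·19.5) = 0.05069 m·K/W
R_aerogel blanket = ΣR − ΣR_known = 2.928 − 0.05100 = 2.877 m·K/W
ln(r₂/r₁)/(2πk) = 2.877 ⇒ k = 0.2531/(2π·2.877) = 0.0140 W/m·K

k = 0.0140 W/m·K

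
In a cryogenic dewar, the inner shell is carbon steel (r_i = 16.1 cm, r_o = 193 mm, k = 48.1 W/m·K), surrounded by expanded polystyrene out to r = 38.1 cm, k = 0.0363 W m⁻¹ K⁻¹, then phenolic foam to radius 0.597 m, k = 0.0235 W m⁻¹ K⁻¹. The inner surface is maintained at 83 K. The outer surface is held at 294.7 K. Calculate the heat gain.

Q = 24.0 W

Resistance network (inner→outer):
  R_carbon steel = (1/0.161 − 1/0.193)/(4πk) = 1.030/(4π·48.1) = 0.001704 K/W
  R_expanded polystyrene = (1/0.193 − 1/0.381)/(4πk) = 2.557/(4π·0.0363) = 5.605 K/W
  R_phenolic foam = (1/0.381 − 1/0.597)/(4πk) = 0.9496/(4π·0.0235) = 3.216 K/W
ΣR = 0.001704 + 5.605 + 3.216 = 8.823 K/W
Q = ΔT/ΣR = (83 K − 294.7 K)/8.823 = -24.0 W
(Negative Q ⇒ heat flows inward; heat gain = 24.0 W.)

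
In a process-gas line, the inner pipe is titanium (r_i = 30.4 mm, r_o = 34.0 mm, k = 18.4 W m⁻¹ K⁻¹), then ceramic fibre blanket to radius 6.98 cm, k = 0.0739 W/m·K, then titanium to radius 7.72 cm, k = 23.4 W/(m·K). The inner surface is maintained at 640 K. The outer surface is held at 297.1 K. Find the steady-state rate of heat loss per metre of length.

Resistance network (inner→outer):
  R'_titanium = ln(0.0340/0.0304)/(2πk) = 0.1119/(2π·18.4) = 9.681×10^-4 m·K/W
  R'_ceramic fibre blanket = ln(0.0698/0.0340)/(2πk) = 0.7193/(2π·0.0739) = 1.549 m·K/W
  R'_titanium = ln(0.0772/0.0698)/(2πk) = 0.1008/(2π·23.4) = 6.854×10^-4 m·K/W
ΣR = 9.681×10^-4 + 1.549 + 6.854×10^-4 = 1.551 m·K/W
Q' = ΔT/ΣR = (640 K − 297.1 K)/1.551 = 221 W/m

Q' = 221 W/m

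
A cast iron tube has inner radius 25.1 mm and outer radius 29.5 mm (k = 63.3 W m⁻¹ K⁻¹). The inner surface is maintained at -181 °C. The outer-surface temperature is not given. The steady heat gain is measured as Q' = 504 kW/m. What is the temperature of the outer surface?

T_out = 23.7 °C

Series resistances:
  R'_cast iron = ln(0.0295/0.0251)/(2πk) = 0.1615/(2π·63.3) = 4.061×10^-4 m·K/W
ΣR = 4.061×10^-4 m·K/W
ΔT = Q'·ΣR = 5.04×10^5 × 4.061×10^-4 = 204.7 K
Heat flows inward, so T_out = T_in + ΔT = -181 + 204.7 = 23.7 °C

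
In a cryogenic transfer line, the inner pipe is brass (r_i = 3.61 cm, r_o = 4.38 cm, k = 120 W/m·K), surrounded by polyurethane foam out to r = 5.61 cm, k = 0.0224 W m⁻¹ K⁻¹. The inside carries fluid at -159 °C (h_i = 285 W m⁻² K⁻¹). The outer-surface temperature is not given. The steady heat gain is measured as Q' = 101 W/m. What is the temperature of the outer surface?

T_out = 20.2 °C

Sum the resistances:
  R'_conv,in = 1/(2πr h) = 1/(2π·0.0361·285) = 0.01547 m·K/W
  R'_brass = ln(0.0438/0.0361)/(2πk) = 0.1933/(2π·120) = 2.564×10^-4 m·K/W
  R'_polyurethane foam = ln(0.0561/0.0438)/(2πk) = 0.2475/(2π·0.0224) = 1.759 m·K/W
ΣR = 1.774 m·K/W
ΔT = Q'·ΣR = 101 × 1.774 = 179.2 K
Heat flows inward, so T_out = T_in + ΔT = -159 + 179.2 = 20.2 °C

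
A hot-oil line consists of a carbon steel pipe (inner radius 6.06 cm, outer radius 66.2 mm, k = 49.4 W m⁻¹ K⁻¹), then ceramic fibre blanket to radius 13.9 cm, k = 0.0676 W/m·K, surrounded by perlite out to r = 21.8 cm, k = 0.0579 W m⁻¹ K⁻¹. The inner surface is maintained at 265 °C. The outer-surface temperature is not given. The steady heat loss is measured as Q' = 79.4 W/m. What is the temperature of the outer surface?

Sum the resistances:
  R'_carbon steel = ln(0.0662/0.0606)/(2πk) = 0.08839/(2π·49.4) = 2.848×10^-4 m·K/W
  R'_ceramic fibre blanket = ln(0.139/0.0662)/(2πk) = 0.7418/(2π·0.0676) = 1.746 m·K/W
  R'_perlite = ln(0.218/0.139)/(2πk) = 0.4500/(2π·0.0579) = 1.237 m·K/W
ΣR = 2.984 m·K/W
ΔT = Q'·ΣR = 79.4 × 2.984 = 236.9 K
Heat flows outward, so T_out = T_in − ΔT = 265 − 236.9 = 28.1 °C

T_out = 28.1 °C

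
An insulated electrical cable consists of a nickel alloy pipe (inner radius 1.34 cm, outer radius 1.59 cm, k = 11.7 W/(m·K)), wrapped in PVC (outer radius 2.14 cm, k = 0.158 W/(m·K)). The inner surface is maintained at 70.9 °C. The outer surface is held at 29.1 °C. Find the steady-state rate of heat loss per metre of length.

Q' = 139 W/m

Treat each layer as a resistance in series:
  R'_nickel alloy = ln(0.0159/0.0134)/(2πk) = 0.1711/(2π·11.7) = 0.002327 m·K/W
  R'_PVC = ln(0.0214/0.0159)/(2πk) = 0.2971/(2π·0.158) = 0.2992 m·K/W
ΣR = 0.002327 + 0.2992 = 0.3015 m·K/W
Q' = ΔT/ΣR = (70.9 °C − 29.1 °C)/0.3015 = 139 W/m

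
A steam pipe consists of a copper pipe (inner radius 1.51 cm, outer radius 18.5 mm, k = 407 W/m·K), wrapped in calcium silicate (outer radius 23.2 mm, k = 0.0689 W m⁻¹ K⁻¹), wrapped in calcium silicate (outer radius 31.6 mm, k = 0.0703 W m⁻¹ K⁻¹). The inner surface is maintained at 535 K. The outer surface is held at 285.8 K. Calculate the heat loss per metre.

Series thermal resistances, inner to outer:
  R'_copper = ln(0.0185/0.0151)/(2πk) = 0.2031/(2π·407) = 7.941×10^-5 m·K/W
  R'_calcium silicate = ln(0.0232/0.0185)/(2πk) = 0.2264/(2π·0.0689) = 0.5229 m·K/W
  R'_calcium silicate = ln(0.0316/0.0232)/(2πk) = 0.3090/(2π·0.0703) = 0.6996 m·K/W
ΣR = 7.941×10^-5 + 0.5229 + 0.6996 = 1.223 m·K/W
Q' = ΔT/ΣR = (535 K − 285.8 K)/1.223 = 204 W/m

Q' = 204 W/m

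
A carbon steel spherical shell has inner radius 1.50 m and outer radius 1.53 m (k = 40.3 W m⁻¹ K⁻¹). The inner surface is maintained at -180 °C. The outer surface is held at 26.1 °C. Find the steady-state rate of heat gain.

Q = 4πk·ΔT/(1/r₁ − 1/r₂) = 4π × 40.3 × 206.1 / (1/1.50 − 1/1.53) = 7.98×10^6 W

Q = 7.98×10^6 W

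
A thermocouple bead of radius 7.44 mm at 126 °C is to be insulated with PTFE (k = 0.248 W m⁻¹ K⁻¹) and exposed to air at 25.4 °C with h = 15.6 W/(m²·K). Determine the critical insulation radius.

r_cr = 3.18 cm

For a sphere, r_cr = 2k_ins/h = 2·0.248/15.6 = 0.0318 m = 3.18 cm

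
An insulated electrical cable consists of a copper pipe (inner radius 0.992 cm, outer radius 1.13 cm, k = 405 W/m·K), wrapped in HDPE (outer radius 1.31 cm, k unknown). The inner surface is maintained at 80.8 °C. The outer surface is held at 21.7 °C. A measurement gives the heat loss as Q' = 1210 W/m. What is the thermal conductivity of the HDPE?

k = 0.482 W/m·K

ΣR = ΔT/Q' = |80.8 − 21.7|/1210 = 0.04884 m·K/W
Known resistances:
  R'_copper = ln(0.0113/0.00992)/(2πk) = 0.1302/(2π·405) = 5.118×10^-5 m·K/W
R_HDPE = ΣR − ΣR_known = 0.04884 − 5.118×10^-5 = 0.04879 m·K/W
ln(r₂/r₁)/(2πk) = 0.04879 ⇒ k = 0.1478/(2π·0.04879) = 0.482 W/m·K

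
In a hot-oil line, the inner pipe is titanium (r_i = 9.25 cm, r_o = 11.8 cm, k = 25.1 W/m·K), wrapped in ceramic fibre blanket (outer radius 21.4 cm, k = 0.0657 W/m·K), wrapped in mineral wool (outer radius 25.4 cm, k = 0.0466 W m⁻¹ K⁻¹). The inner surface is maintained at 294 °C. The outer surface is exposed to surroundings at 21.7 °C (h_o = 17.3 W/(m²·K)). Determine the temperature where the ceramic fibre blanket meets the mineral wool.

T = 104 °C

Series thermal resistances, inner to outer:
  R'_titanium = ln(0.118/0.0925)/(2πk) = 0.2435/(2π·25.1) = 0.001544 m·K/W
  R'_ceramic fibre blanket = ln(0.214/0.118)/(2πk) = 0.5953/(2π·0.0657) = 1.442 m·K/W
  R'_mineral wool = ln(0.254/0.214)/(2πk) = 0.1714/(2π·0.0466) = 0.5852 m·K/W
  R'_conv,out = 1/(2πr h) = 1/(2π·0.254·17.3) = 0.03622 m·K/W
ΣR = 0.001544 + 1.442 + 0.5852 + 0.03622 = 2.065 m·K/W
Q' = ΔT/ΣR = (294 °C − 21.7 °C)/2.065 = 131.9 W/m
From the inner boundary to the ceramic fibre blanket/mineral wool interface, ΣR_partial = 1.444 m·K/W.
T_interface = T_in − Q'·ΣR_partial = 294 °C − (131.9)(1.444) = 104 °C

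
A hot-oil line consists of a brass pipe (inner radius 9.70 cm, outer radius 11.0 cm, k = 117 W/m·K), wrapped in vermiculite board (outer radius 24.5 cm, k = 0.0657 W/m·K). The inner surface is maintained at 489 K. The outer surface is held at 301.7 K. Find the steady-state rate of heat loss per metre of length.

Treat each layer as a resistance in series:
  R'_brass = ln(0.110/0.0970)/(2πk) = 0.1258/(2π·117) = 1.711×10^-4 m·K/W
  R'_vermiculite board = ln(0.245/0.110)/(2πk) = 0.8008/(2π·0.0657) = 1.940 m·K/W
ΣR = 1.711×10^-4 + 1.940 = 1.940 m·K/W
Q' = ΔT/ΣR = (489 K − 301.7 K)/1.940 = 96.5 W/m

Q' = 96.5 W/m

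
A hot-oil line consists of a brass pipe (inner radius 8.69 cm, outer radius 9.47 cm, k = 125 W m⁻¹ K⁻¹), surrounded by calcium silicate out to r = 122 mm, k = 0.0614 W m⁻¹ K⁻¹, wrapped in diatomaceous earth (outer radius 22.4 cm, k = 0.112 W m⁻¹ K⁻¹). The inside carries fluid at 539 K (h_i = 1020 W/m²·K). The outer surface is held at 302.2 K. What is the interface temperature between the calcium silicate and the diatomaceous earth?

T = 437 K

Resistance network (inner→outer):
  R'_conv,in = 1/(2πr h) = 1/(2π·0.0869·1020) = 0.001796 m·K/W
  R'_brass = ln(0.0947/0.0869)/(2πk) = 0.08596/(2π·125) = 1.094×10^-4 m·K/W
  R'_calcium silicate = ln(0.122/0.0947)/(2πk) = 0.2533/(2π·0.0614) = 0.6566 m·K/W
  R'_diatomaceous earth = ln(0.224/0.122)/(2πk) = 0.6076/(2π·0.112) = 0.8635 m·K/W
ΣR = 0.001796 + 1.094×10^-4 + 0.6566 + 0.8635 = 1.522 m·K/W
Q' = ΔT/ΣR = (539 K − 302.2 K)/1.522 = 155.6 W/m
From the inner boundary to the calcium silicate/diatomaceous earth interface, ΣR_partial = 0.6585 m·K/W.
T_interface = T_in − Q'·ΣR_partial = 539 K − (155.6)(0.6585) = 437 K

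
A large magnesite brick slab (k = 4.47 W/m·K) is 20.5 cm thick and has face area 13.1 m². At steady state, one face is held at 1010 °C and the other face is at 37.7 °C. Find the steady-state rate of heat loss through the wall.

Q = kA·ΔT/L = 4.47 × 13.1 × |1010 °C − 37.7 °C| / 0.205 = 2.78×10^5 W

Q = 2.78×10^5 W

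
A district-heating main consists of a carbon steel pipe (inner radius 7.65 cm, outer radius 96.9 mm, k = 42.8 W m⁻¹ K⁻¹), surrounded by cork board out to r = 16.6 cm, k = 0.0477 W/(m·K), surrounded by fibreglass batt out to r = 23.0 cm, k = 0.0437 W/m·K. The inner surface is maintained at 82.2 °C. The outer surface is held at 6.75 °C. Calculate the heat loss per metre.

Series thermal resistances, inner to outer:
  R'_carbon steel = ln(0.0969/0.0765)/(2πk) = 0.2364/(2π·42.8) = 8.790×10^-4 m·K/W
  R'_cork board = ln(0.166/0.0969)/(2πk) = 0.5383/(2π·0.0477) = 1.796 m·K/W
  R'_fibreglass batt = ln(0.230/0.166)/(2πk) = 0.3261/(2π·0.0437) = 1.188 m·K/W
ΣR = 8.790×10^-4 + 1.796 + 1.188 = 2.985 m·K/W
Q' = ΔT/ΣR = (82.2 °C − 6.75 °C)/2.985 = 25.3 W/m

Q' = 25.3 W/m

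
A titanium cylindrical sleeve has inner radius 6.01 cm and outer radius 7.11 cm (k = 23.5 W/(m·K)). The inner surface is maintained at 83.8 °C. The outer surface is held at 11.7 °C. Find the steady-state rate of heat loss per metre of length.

Q' = 63300 W/m

Q' = 2πk·ΔT/ln(r₂/r₁) = 2π × 23.5 × 72.1 / ln(0.0711/0.0601) = 63300 W/m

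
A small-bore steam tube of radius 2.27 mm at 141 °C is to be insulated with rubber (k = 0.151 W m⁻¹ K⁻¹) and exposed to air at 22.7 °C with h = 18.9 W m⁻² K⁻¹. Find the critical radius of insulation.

For a cylinder, r_cr = k_ins/h = 0.151/18.9 = 0.00799 m = 0.799 cm

r_cr = 0.799 cm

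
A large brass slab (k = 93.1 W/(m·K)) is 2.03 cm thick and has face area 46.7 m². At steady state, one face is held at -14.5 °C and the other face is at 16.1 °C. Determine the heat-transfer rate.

Q = kA·ΔT/L = 93.1 × 46.7 × |-14.5 °C − 16.1 °C| / 0.0203 = 6.55×10^6 W

Q = 6550 kW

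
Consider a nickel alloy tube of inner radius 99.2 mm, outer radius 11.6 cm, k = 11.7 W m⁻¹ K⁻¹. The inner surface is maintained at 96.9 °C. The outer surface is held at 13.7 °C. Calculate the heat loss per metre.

Q' = 2πk·ΔT/ln(r₂/r₁) = 2π × 11.7 × 83.2 / ln(0.116/0.0992) = 39100 W/m

Q' = 39100 W/m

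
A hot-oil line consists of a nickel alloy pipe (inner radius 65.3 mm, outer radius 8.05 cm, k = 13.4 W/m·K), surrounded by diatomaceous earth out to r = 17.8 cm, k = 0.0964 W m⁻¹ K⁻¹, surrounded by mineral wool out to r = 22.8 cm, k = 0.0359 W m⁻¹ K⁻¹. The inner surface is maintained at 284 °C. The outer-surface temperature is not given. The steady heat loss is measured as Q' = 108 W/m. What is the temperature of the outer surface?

T_out = 23.7 °C

Sum the resistances:
  R'_nickel alloy = ln(0.0805/0.0653)/(2πk) = 0.2093/(2π·13.4) = 0.002485 m·K/W
  R'_diatomaceous earth = ln(0.178/0.0805)/(2πk) = 0.7935/(2π·0.0964) = 1.310 m·K/W
  R'_mineral wool = ln(0.228/0.178)/(2πk) = 0.2476/(2π·0.0359) = 1.098 m·K/W
ΣR = 2.410 m·K/W
ΔT = Q'·ΣR = 108 × 2.410 = 260.3 K
Heat flows outward, so T_out = T_in − ΔT = 284 − 260.3 = 23.7 °C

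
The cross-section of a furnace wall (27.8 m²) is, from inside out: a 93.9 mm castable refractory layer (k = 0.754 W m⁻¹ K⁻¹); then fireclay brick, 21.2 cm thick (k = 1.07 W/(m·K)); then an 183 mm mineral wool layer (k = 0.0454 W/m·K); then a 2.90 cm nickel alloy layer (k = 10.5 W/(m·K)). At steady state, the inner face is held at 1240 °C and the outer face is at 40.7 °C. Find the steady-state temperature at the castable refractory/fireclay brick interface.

T = 1206 °C

Treat each layer as a resistance in series:
  R_castable refractory = L/(kA) = 0.0939/(0.754·27.8) = 0.004480 K/W
  R_fireclay brick = L/(kA) = 0.212/(1.07·27.8) = 0.007127 K/W
  R_mineral wool = L/(kA) = 0.183/(0.0454·27.8) = 0.1450 K/W
  R_nickel alloy = L/(kA) = 0.0290/(10.5·27.8) = 9.935×10^-5 K/W
ΣR = 0.004480 + 0.007127 + 0.1450 + 9.935×10^-5 = 0.1567 K/W
Q = ΔT/ΣR = (1240 °C − 40.7 °C)/0.1567 = 7653 W
From the inner boundary to the castable refractory/fireclay brick interface, ΣR_partial = 0.004480 K/W.
T_interface = T_in − Q·ΣR_partial = 1240 °C − (7653)(0.004480) = 1206 °C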